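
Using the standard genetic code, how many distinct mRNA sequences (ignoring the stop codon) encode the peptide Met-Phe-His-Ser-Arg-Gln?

288

Met: 1 codon.
Phe: 2 codons.
His: 2 codons.
Ser: 6 codons.
Arg: 6 codons.
Gln: 2 codons.
1 × 2 × 2 × 6 × 6 × 2 = 288.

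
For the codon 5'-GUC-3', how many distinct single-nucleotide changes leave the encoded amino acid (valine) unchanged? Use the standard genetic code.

Position 1: none → 0 synonymous.
Position 2: none → 0 synonymous.
Position 3: GUU, GUA, GUG → 3 synonymous.
Total: 0 + 0 + 3 = 3.

3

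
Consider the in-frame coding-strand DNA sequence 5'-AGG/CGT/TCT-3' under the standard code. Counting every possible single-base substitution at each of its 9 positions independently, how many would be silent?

Codon 1 (AGG, Arg): 2 synonymous substitutions.
Codon 2 (CGT, Arg): 3 synonymous substitutions.
Codon 3 (TCT, Ser): 3 synonymous substitutions.
Total: 2 + 3 + 3 = 8.

8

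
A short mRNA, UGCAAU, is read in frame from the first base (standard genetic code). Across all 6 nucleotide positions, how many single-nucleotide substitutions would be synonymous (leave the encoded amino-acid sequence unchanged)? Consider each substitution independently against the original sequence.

2

Codon 1 (UGC, Cys): 1 synonymous substitution.
Codon 2 (AAU, Asn): 1 synonymous substitution.
Total: 1 + 1 = 2.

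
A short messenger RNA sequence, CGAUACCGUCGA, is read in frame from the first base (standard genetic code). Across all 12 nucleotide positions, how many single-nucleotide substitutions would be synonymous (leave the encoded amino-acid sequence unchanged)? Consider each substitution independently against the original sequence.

12

Codon 1 (CGA, Arg): 4 synonymous substitutions.
Codon 2 (UAC, Tyr): 1 synonymous substitution.
Codon 3 (CGU, Arg): 3 synonymous substitutions.
Codon 4 (CGA, Arg): 4 synonymous substitutions.
Total: 4 + 1 + 3 + 4 = 12.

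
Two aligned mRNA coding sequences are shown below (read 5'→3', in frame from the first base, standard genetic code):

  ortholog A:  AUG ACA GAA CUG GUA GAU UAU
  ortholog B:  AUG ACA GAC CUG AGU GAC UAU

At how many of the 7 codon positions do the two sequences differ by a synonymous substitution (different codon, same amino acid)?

1

Codon 1: AUG Met / AUG Met — identical.
Codon 2: ACA Thr / ACA Thr — identical.
Codon 3: GAA Glu / GAC Asp — nonsynonymous.
Codon 4: CUG Leu / CUG Leu — identical.
Codon 5: GUA Val / AGU Ser — nonsynonymous.
Codon 6: GAU Asp / GAC Asp — synonymous.
Codon 7: UAU Tyr / UAU Tyr — identical.
Synonymous differences: 1.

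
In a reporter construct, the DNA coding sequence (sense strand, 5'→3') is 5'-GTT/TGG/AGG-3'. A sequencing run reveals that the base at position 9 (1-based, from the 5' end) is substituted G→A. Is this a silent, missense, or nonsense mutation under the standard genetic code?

Position 9 falls in codon 3: AGG → Arg.
After the substitution the codon is AGA → Arg.
Both encode Arg, so the change is synonymous.

silent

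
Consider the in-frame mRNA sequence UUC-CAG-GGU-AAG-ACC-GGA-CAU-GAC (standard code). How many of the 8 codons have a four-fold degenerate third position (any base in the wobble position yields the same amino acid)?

Codon 1 UUC (Phe): third position 2-fold.
Codon 2 CAG (Gln): third position 2-fold.
Codon 3 GGU (Gly): third position 4-fold.
Codon 4 AAG (Lys): third position 2-fold.
Codon 5 ACC (Thr): third position 4-fold.
Codon 6 GGA (Gly): third position 4-fold.
Codon 7 CAU (His): third position 2-fold.
Codon 8 GAC (Asp): third position 2-fold.
Four-fold degenerate third positions: 3.

3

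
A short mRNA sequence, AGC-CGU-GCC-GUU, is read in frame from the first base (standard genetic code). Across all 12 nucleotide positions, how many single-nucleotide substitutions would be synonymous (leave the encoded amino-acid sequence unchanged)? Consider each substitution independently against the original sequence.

10

Codon 1 (AGC, Ser): 1 synonymous substitution.
Codon 2 (CGU, Arg): 3 synonymous substitutions.
Codon 3 (GCC, Ala): 3 synonymous substitutions.
Codon 4 (GUU, Val): 3 synonymous substitutions.
Total: 1 + 3 + 3 + 3 = 10.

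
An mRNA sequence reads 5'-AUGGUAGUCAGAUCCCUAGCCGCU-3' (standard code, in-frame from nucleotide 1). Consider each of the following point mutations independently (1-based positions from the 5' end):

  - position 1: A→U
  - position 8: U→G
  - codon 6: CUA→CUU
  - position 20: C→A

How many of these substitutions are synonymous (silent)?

1

Codon 1: AUG (Met) → UUG (Leu) — missense.
Codon 3: GUC (Val) → GGC (Gly) — missense.
Codon 6: CUA (Leu) → CUU (Leu) — synonymous.
Codon 7: GCC (Ala) → GAC (Asp) — missense.
Synonymous: 1 of 4.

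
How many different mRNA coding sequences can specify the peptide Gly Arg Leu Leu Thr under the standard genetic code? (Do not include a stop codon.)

Gly: 4 codons.
Arg: 6 codons.
Leu: 6 codons.
Leu: 6 codons.
Thr: 4 codons.
4 × 6 × 6 × 6 × 4 = 3456.

3456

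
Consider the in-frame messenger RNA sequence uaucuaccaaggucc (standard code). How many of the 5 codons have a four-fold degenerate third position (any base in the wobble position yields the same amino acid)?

3

Codon 1 UAU (Tyr): third position 2-fold.
Codon 2 CUA (Leu): third position 4-fold.
Codon 3 CCA (Pro): third position 4-fold.
Codon 4 AGG (Arg): third position 2-fold.
Codon 5 UCC (Ser): third position 4-fold.
Four-fold degenerate third positions: 3.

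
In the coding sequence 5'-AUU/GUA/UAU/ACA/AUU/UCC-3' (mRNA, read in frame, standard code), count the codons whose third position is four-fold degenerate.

3

Codon 1 AUU (Ile): third position 3-fold.
Codon 2 GUA (Val): third position 4-fold.
Codon 3 UAU (Tyr): third position 2-fold.
Codon 4 ACA (Thr): third position 4-fold.
Codon 5 AUU (Ile): third position 3-fold.
Codon 6 UCC (Ser): third position 4-fold.
Four-fold degenerate third positions: 3.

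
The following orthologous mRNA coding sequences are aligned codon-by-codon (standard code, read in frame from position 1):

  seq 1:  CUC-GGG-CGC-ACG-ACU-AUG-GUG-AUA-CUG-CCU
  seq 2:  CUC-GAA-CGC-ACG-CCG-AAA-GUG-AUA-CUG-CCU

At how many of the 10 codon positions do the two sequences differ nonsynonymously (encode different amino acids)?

Codon 1: CUC Leu / CUC Leu — identical.
Codon 2: GGG Gly / GAA Glu — nonsynonymous.
Codon 3: CGC Arg / CGC Arg — identical.
Codon 4: ACG Thr / ACG Thr — identical.
Codon 5: ACU Thr / CCG Pro — nonsynonymous.
Codon 6: AUG Met / AAA Lys — nonsynonymous.
Codon 7: GUG Val / GUG Val — identical.
Codon 8: AUA Ile / AUA Ile — identical.
Codon 9: CUG Leu / CUG Leu — identical.
Codon 10: CCU Pro / CCU Pro — identical.
Nonsynonymous differences: 3.

3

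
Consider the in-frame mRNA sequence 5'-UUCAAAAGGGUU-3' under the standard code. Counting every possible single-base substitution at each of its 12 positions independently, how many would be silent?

7

Codon 1 (UUC, Phe): 1 synonymous substitution.
Codon 2 (AAA, Lys): 1 synonymous substitution.
Codon 3 (AGG, Arg): 2 synonymous substitutions.
Codon 4 (GUU, Val): 3 synonymous substitutions.
Total: 1 + 1 + 2 + 3 = 7.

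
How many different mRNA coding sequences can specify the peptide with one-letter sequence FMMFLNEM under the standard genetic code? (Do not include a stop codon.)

Phe: 2 codons.
Met: 1 codon.
Met: 1 codon.
Phe: 2 codons.
Leu: 6 codons.
Asn: 2 codons.
Glu: 2 codons.
Met: 1 codon.
2 × 1 × 1 × 2 × 6 × 2 × 2 × 1 = 96.

96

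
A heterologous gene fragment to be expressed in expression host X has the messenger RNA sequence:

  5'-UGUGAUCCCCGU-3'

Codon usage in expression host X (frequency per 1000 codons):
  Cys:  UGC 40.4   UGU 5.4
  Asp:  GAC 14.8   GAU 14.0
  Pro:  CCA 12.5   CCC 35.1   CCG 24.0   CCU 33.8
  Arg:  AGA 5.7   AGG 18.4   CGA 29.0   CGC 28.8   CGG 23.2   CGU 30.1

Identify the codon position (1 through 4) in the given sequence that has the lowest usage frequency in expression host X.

Codon 1 UGU (Cys): 5.4 per 1000.
Codon 2 GAU (Asp): 14.0 per 1000.
Codon 3 CCC (Pro): 35.1 per 1000.
Codon 4 CGU (Arg): 30.1 per 1000.
Lowest frequency is 5.4 at codon 1.

1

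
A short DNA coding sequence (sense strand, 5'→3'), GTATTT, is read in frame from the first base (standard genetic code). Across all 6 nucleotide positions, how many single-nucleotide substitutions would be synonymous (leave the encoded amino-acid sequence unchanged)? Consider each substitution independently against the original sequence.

4

Codon 1 (GTA, Val): 3 synonymous substitutions.
Codon 2 (TTT, Phe): 1 synonymous substitution.
Total: 3 + 1 = 4.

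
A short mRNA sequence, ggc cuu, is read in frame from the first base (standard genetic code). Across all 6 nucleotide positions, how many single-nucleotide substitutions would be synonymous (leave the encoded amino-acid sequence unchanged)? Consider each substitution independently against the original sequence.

Codon 1 (GGC, Gly): 3 synonymous substitutions.
Codon 2 (CUU, Leu): 3 synonymous substitutions.
Total: 3 + 3 = 6.

6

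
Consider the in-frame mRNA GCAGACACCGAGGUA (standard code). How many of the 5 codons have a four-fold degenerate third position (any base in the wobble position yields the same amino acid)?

Codon 1 GCA (Ala): third position 4-fold.
Codon 2 GAC (Asp): third position 2-fold.
Codon 3 ACC (Thr): third position 4-fold.
Codon 4 GAG (Glu): third position 2-fold.
Codon 5 GUA (Val): third position 4-fold.
Four-fold degenerate third positions: 3.

3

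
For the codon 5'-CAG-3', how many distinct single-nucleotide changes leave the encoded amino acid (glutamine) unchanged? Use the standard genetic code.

Position 1: none → 0 synonymous.
Position 2: none → 0 synonymous.
Position 3: CAA → 1 synonymous.
Total: 0 + 0 + 1 = 1.

1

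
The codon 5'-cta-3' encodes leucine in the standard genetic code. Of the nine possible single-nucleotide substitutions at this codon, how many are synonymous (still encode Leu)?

4

Position 1: TTA → 1 synonymous.
Position 2: none → 0 synonymous.
Position 3: CTT, CTC, CTG → 3 synonymous.
Total: 1 + 0 + 3 = 4.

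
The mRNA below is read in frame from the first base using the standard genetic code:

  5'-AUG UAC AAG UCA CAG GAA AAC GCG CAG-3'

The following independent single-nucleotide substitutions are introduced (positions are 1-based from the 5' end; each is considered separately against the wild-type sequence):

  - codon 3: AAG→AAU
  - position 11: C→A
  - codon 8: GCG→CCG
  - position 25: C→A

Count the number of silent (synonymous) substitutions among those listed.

0

Codon 3: AAG (Lys) → AAU (Asn) — missense.
Codon 4: UCA (Ser) → UAA (Stop) — nonsense.
Codon 8: GCG (Ala) → CCG (Pro) — missense.
Codon 9: CAG (Gln) → AAG (Lys) — missense.
Synonymous: 0 of 4.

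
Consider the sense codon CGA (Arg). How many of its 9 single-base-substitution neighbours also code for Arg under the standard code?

Position 1: AGA → 1 synonymous.
Position 2: none → 0 synonymous.
Position 3: CGT, CGC, CGG → 3 synonymous.
Total: 1 + 0 + 3 = 4.

4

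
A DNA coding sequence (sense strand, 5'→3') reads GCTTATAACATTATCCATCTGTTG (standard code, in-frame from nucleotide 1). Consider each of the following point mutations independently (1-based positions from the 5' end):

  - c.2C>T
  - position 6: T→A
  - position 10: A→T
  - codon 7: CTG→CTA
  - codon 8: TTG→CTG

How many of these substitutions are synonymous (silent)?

2

Codon 1: GCT (Ala) → GTT (Val) — missense.
Codon 2: TAT (Tyr) → TAA (Stop) — nonsense.
Codon 4: ATT (Ile) → TTT (Phe) — missense.
Codon 7: CTG (Leu) → CTA (Leu) — synonymous.
Codon 8: TTG (Leu) → CTG (Leu) — synonymous.
Synonymous: 2 of 5.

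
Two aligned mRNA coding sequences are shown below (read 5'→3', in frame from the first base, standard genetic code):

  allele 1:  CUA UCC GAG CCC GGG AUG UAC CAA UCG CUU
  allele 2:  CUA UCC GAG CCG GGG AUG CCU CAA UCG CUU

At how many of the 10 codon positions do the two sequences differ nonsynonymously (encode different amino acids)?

Codon 1: CUA Leu / CUA Leu — identical.
Codon 2: UCC Ser / UCC Ser — identical.
Codon 3: GAG Glu / GAG Glu — identical.
Codon 4: CCC Pro / CCG Pro — synonymous.
Codon 5: GGG Gly / GGG Gly — identical.
Codon 6: AUG Met / AUG Met — identical.
Codon 7: UAC Tyr / CCU Pro — nonsynonymous.
Codon 8: CAA Gln / CAA Gln — identical.
Codon 9: UCG Ser / UCG Ser — identical.
Codon 10: CUU Leu / CUU Leu — identical.
Nonsynonymous differences: 1.

1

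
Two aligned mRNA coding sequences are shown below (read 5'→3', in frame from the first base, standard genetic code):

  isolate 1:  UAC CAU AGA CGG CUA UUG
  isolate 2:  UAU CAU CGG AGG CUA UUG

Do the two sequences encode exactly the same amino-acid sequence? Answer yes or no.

Codon 1: UAC Tyr / UAU Tyr — synonymous.
Codon 2: CAU His / CAU His — identical.
Codon 3: AGA Arg / CGG Arg — synonymous.
Codon 4: CGG Arg / AGG Arg — synonymous.
Codon 5: CUA Leu / CUA Leu — identical.
Codon 6: UUG Leu / UUG Leu — identical.
Nonsynonymous differences: 0 → same protein.

yes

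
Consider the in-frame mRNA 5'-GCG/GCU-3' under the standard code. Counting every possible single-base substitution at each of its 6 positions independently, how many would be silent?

Codon 1 (GCG, Ala): 3 synonymous substitutions.
Codon 2 (GCU, Ala): 3 synonymous substitutions.
Total: 3 + 3 = 6.

6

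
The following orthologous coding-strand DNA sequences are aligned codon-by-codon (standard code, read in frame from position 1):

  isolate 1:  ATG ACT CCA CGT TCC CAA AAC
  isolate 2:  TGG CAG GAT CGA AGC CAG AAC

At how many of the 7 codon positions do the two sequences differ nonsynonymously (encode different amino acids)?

Codon 1: ATG Met / TGG Trp — nonsynonymous.
Codon 2: ACT Thr / CAG Gln — nonsynonymous.
Codon 3: CCA Pro / GAT Asp — nonsynonymous.
Codon 4: CGT Arg / CGA Arg — synonymous.
Codon 5: TCC Ser / AGC Ser — synonymous.
Codon 6: CAA Gln / CAG Gln — synonymous.
Codon 7: AAC Asn / AAC Asn — identical.
Nonsynonymous differences: 3.

3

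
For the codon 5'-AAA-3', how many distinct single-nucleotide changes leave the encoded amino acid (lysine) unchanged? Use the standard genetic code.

Position 1: none → 0 synonymous.
Position 2: none → 0 synonymous.
Position 3: AAG → 1 synonymous.
Total: 0 + 0 + 1 = 1.

1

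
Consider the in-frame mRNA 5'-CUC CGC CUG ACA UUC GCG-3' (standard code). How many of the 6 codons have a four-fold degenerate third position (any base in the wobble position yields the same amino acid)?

5

Codon 1 CUC (Leu): third position 4-fold.
Codon 2 CGC (Arg): third position 4-fold.
Codon 3 CUG (Leu): third position 4-fold.
Codon 4 ACA (Thr): third position 4-fold.
Codon 5 UUC (Phe): third position 2-fold.
Codon 6 GCG (Ala): third position 4-fold.
Four-fold degenerate third positions: 5.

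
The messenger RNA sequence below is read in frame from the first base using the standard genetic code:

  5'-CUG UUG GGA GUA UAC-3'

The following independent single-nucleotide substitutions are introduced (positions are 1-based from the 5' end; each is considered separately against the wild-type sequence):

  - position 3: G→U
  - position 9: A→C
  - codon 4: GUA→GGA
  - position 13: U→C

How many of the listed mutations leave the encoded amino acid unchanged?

2

Codon 1: CUG (Leu) → CUU (Leu) — synonymous.
Codon 3: GGA (Gly) → GGC (Gly) — synonymous.
Codon 4: GUA (Val) → GGA (Gly) — missense.
Codon 5: UAC (Tyr) → CAC (His) — missense.
Synonymous: 2 of 4.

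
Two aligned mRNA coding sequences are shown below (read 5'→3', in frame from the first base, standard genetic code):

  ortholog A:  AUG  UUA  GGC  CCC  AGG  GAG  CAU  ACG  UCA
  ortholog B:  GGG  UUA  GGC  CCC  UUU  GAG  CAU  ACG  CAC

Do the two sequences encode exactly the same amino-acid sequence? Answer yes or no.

Codon 1: AUG Met / GGG Gly — nonsynonymous.
Codon 2: UUA Leu / UUA Leu — identical.
Codon 3: GGC Gly / GGC Gly — identical.
Codon 4: CCC Pro / CCC Pro — identical.
Codon 5: AGG Arg / UUU Phe — nonsynonymous.
Codon 6: GAG Glu / GAG Glu — identical.
Codon 7: CAU His / CAU His — identical.
Codon 8: ACG Thr / ACG Thr — identical.
Codon 9: UCA Ser / CAC His — nonsynonymous.
Nonsynonymous differences: 3 → different protein.

no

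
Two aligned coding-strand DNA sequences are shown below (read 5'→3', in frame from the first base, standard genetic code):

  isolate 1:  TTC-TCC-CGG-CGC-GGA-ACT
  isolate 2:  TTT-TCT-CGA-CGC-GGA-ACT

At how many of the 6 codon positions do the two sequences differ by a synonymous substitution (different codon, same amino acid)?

Codon 1: TTC Phe / TTT Phe — synonymous.
Codon 2: TCC Ser / TCT Ser — synonymous.
Codon 3: CGG Arg / CGA Arg — synonymous.
Codon 4: CGC Arg / CGC Arg — identical.
Codon 5: GGA Gly / GGA Gly — identical.
Codon 6: ACT Thr / ACT Thr — identical.
Synonymous differences: 3.

3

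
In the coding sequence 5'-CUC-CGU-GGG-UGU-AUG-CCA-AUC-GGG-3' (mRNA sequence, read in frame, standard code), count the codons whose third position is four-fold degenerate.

5

Codon 1 CUC (Leu): third position 4-fold.
Codon 2 CGU (Arg): third position 4-fold.
Codon 3 GGG (Gly): third position 4-fold.
Codon 4 UGU (Cys): third position 2-fold.
Codon 5 AUG (Met): third position 1-fold.
Codon 6 CCA (Pro): third position 4-fold.
Codon 7 AUC (Ile): third position 3-fold.
Codon 8 GGG (Gly): third position 4-fold.
Four-fold degenerate third positions: 5.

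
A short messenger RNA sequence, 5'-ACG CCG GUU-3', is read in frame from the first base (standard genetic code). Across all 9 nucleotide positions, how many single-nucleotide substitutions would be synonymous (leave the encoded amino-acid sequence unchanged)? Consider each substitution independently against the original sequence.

Codon 1 (ACG, Thr): 3 synonymous substitutions.
Codon 2 (CCG, Pro): 3 synonymous substitutions.
Codon 3 (GUU, Val): 3 synonymous substitutions.
Total: 3 + 3 + 3 = 9.

9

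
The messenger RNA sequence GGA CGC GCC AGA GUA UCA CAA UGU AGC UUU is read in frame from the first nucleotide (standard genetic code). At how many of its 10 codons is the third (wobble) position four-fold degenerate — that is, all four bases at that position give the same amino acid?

Codon 1 GGA (Gly): third position 4-fold.
Codon 2 CGC (Arg): third position 4-fold.
Codon 3 GCC (Ala): third position 4-fold.
Codon 4 AGA (Arg): third position 2-fold.
Codon 5 GUA (Val): third position 4-fold.
Codon 6 UCA (Ser): third position 4-fold.
Codon 7 CAA (Gln): third position 2-fold.
Codon 8 UGU (Cys): third position 2-fold.
Codon 9 AGC (Ser): third position 2-fold.
Codon 10 UUU (Phe): third position 2-fold.
Four-fold degenerate third positions: 5.

5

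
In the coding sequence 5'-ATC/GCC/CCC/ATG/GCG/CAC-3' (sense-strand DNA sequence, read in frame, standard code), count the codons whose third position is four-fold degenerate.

3

Codon 1 ATC (Ile): third position 3-fold.
Codon 2 GCC (Ala): third position 4-fold.
Codon 3 CCC (Pro): third position 4-fold.
Codon 4 ATG (Met): third position 1-fold.
Codon 5 GCG (Ala): third position 4-fold.
Codon 6 CAC (His): third position 2-fold.
Four-fold degenerate third positions: 3.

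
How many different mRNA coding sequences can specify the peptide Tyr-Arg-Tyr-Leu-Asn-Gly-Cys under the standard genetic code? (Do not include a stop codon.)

Tyr: 2 codons.
Arg: 6 codons.
Tyr: 2 codons.
Leu: 6 codons.
Asn: 2 codons.
Gly: 4 codons.
Cys: 2 codons.
2 × 6 × 2 × 6 × 2 × 4 × 2 = 2304.

2304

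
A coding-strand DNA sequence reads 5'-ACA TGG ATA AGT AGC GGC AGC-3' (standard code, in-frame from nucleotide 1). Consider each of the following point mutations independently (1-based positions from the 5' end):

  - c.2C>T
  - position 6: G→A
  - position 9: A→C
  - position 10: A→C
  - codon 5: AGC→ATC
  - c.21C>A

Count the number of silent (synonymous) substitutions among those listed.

Codon 1: ACA (Thr) → ATA (Ile) — missense.
Codon 2: TGG (Trp) → TGA (Stop) — nonsense.
Codon 3: ATA (Ile) → ATC (Ile) — synonymous.
Codon 4: AGT (Ser) → CGT (Arg) — missense.
Codon 5: AGC (Ser) → ATC (Ile) — missense.
Codon 7: AGC (Ser) → AGA (Arg) — missense.
Synonymous: 1 of 6.

1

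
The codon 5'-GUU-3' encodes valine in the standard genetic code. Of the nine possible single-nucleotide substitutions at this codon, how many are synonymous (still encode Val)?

Position 1: none → 0 synonymous.
Position 2: none → 0 synonymous.
Position 3: GUC, GUA, GUG → 3 synonymous.
Total: 0 + 0 + 3 = 3.

3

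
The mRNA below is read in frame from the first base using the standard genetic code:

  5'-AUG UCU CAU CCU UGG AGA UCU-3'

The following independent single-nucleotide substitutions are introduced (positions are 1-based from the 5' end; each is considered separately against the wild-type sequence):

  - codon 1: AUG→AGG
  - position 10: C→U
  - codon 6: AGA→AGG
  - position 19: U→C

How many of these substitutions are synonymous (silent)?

Codon 1: AUG (Met) → AGG (Arg) — missense.
Codon 4: CCU (Pro) → UCU (Ser) — missense.
Codon 6: AGA (Arg) → AGG (Arg) — synonymous.
Codon 7: UCU (Ser) → CCU (Pro) — missense.
Synonymous: 1 of 4.

1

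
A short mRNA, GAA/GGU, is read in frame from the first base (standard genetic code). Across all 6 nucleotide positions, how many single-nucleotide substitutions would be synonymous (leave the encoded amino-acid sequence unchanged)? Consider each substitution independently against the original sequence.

4

Codon 1 (GAA, Glu): 1 synonymous substitution.
Codon 2 (GGU, Gly): 3 synonymous substitutions.
Total: 1 + 3 = 4.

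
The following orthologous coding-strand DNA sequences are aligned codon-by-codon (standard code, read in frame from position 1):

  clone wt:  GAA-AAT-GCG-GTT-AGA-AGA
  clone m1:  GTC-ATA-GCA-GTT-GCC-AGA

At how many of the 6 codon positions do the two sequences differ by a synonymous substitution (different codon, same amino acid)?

Codon 1: GAA Glu / GTC Val — nonsynonymous.
Codon 2: AAT Asn / ATA Ile — nonsynonymous.
Codon 3: GCG Ala / GCA Ala — synonymous.
Codon 4: GTT Val / GTT Val — identical.
Codon 5: AGA Arg / GCC Ala — nonsynonymous.
Codon 6: AGA Arg / AGA Arg — identical.
Synonymous differences: 1.

1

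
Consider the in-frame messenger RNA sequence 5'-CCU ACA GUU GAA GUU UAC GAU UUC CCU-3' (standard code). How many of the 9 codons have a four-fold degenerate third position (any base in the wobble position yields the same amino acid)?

5

Codon 1 CCU (Pro): third position 4-fold.
Codon 2 ACA (Thr): third position 4-fold.
Codon 3 GUU (Val): third position 4-fold.
Codon 4 GAA (Glu): third position 2-fold.
Codon 5 GUU (Val): third position 4-fold.
Codon 6 UAC (Tyr): third position 2-fold.
Codon 7 GAU (Asp): third position 2-fold.
Codon 8 UUC (Phe): third position 2-fold.
Codon 9 CCU (Pro): third position 4-fold.
Four-fold degenerate third positions: 5.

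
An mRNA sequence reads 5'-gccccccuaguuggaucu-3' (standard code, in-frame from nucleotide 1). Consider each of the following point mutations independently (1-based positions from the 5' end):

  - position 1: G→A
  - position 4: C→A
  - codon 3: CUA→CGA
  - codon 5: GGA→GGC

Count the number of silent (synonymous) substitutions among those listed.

Codon 1: GCC (Ala) → ACC (Thr) — missense.
Codon 2: CCC (Pro) → ACC (Thr) — missense.
Codon 3: CUA (Leu) → CGA (Arg) — missense.
Codon 5: GGA (Gly) → GGC (Gly) — synonymous.
Synonymous: 1 of 4.

1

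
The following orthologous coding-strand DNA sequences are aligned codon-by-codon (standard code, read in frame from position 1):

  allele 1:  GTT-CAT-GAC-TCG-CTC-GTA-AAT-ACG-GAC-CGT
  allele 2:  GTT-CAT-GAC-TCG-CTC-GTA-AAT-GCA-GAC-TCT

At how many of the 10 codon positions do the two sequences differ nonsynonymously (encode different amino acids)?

2

Codon 1: GTT Val / GTT Val — identical.
Codon 2: CAT His / CAT His — identical.
Codon 3: GAC Asp / GAC Asp — identical.
Codon 4: TCG Ser / TCG Ser — identical.
Codon 5: CTC Leu / CTC Leu — identical.
Codon 6: GTA Val / GTA Val — identical.
Codon 7: AAT Asn / AAT Asn — identical.
Codon 8: ACG Thr / GCA Ala — nonsynonymous.
Codon 9: GAC Asp / GAC Asp — identical.
Codon 10: CGT Arg / TCT Ser — nonsynonymous.
Nonsynonymous differences: 2.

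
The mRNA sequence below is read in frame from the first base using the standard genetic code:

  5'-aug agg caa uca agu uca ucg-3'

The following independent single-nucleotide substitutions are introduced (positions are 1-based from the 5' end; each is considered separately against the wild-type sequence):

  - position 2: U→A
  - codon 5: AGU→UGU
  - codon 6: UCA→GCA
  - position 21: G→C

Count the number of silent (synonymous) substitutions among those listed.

1

Codon 1: AUG (Met) → AAG (Lys) — missense.
Codon 5: AGU (Ser) → UGU (Cys) — missense.
Codon 6: UCA (Ser) → GCA (Ala) — missense.
Codon 7: UCG (Ser) → UCC (Ser) — synonymous.
Synonymous: 1 of 4.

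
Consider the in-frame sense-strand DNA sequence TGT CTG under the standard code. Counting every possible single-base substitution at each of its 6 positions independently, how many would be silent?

Codon 1 (TGT, Cys): 1 synonymous substitution.
Codon 2 (CTG, Leu): 4 synonymous substitutions.
Total: 1 + 4 = 5.

5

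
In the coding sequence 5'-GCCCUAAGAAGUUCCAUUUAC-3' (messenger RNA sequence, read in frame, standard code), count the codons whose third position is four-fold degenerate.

3

Codon 1 GCC (Ala): third position 4-fold.
Codon 2 CUA (Leu): third position 4-fold.
Codon 3 AGA (Arg): third position 2-fold.
Codon 4 AGU (Ser): third position 2-fold.
Codon 5 UCC (Ser): third position 4-fold.
Codon 6 AUU (Ile): third position 3-fold.
Codon 7 UAC (Tyr): third position 2-fold.
Four-fold degenerate third positions: 3.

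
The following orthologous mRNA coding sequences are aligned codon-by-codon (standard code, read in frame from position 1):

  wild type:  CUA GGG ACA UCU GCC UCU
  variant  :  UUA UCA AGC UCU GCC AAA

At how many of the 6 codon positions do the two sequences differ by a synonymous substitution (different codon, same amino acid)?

Codon 1: CUA Leu / UUA Leu — synonymous.
Codon 2: GGG Gly / UCA Ser — nonsynonymous.
Codon 3: ACA Thr / AGC Ser — nonsynonymous.
Codon 4: UCU Ser / UCU Ser — identical.
Codon 5: GCC Ala / GCC Ala — identical.
Codon 6: UCU Ser / AAA Lys — nonsynonymous.
Synonymous differences: 1.

1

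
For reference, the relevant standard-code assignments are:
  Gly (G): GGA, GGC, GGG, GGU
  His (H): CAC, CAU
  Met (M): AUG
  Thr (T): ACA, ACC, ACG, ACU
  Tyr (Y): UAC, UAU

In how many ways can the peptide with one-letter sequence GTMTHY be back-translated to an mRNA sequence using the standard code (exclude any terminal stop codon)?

256

Gly: 4 codons.
Thr: 4 codons.
Met: 1 codon.
Thr: 4 codons.
His: 2 codons.
Tyr: 2 codons.
4 × 4 × 1 × 4 × 2 × 2 = 256.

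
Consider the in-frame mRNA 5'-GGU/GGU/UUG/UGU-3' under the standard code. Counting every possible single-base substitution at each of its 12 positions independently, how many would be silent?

9

Codon 1 (GGU, Gly): 3 synonymous substitutions.
Codon 2 (GGU, Gly): 3 synonymous substitutions.
Codon 3 (UUG, Leu): 2 synonymous substitutions.
Codon 4 (UGU, Cys): 1 synonymous substitution.
Total: 3 + 3 + 2 + 1 = 9.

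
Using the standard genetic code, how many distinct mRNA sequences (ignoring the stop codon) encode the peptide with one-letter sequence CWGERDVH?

1536

Cys: 2 codons.
Trp: 1 codon.
Gly: 4 codons.
Glu: 2 codons.
Arg: 6 codons.
Asp: 2 codons.
Val: 4 codons.
His: 2 codons.
2 × 1 × 4 × 2 × 6 × 2 × 4 × 2 = 1536.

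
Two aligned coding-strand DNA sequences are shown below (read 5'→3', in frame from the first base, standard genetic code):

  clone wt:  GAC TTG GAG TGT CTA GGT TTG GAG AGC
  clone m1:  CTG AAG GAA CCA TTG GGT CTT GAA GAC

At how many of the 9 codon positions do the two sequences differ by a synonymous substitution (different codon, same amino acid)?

Codon 1: GAC Asp / CTG Leu — nonsynonymous.
Codon 2: TTG Leu / AAG Lys — nonsynonymous.
Codon 3: GAG Glu / GAA Glu — synonymous.
Codon 4: TGT Cys / CCA Pro — nonsynonymous.
Codon 5: CTA Leu / TTG Leu — synonymous.
Codon 6: GGT Gly / GGT Gly — identical.
Codon 7: TTG Leu / CTT Leu — synonymous.
Codon 8: GAG Glu / GAA Glu — synonymous.
Codon 9: AGC Ser / GAC Asp — nonsynonymous.
Synonymous differences: 4.

4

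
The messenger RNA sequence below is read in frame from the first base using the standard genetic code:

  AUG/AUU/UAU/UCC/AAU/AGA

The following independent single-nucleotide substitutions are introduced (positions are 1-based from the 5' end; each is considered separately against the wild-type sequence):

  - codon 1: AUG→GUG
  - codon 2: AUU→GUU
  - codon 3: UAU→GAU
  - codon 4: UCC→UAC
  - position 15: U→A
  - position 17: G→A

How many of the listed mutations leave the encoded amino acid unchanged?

Codon 1: AUG (Met) → GUG (Val) — missense.
Codon 2: AUU (Ile) → GUU (Val) — missense.
Codon 3: UAU (Tyr) → GAU (Asp) — missense.
Codon 4: UCC (Ser) → UAC (Tyr) — missense.
Codon 5: AAU (Asn) → AAA (Lys) — missense.
Codon 6: AGA (Arg) → AAA (Lys) — missense.
Synonymous: 0 of 6.

0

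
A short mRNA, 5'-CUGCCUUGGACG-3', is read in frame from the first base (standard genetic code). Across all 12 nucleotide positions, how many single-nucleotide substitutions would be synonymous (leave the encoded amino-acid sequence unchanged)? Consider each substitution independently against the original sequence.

10

Codon 1 (CUG, Leu): 4 synonymous substitutions.
Codon 2 (CCU, Pro): 3 synonymous substitutions.
Codon 3 (UGG, Trp): 0 synonymous substitutions.
Codon 4 (ACG, Thr): 3 synonymous substitutions.
Total: 4 + 3 + 0 + 3 = 10.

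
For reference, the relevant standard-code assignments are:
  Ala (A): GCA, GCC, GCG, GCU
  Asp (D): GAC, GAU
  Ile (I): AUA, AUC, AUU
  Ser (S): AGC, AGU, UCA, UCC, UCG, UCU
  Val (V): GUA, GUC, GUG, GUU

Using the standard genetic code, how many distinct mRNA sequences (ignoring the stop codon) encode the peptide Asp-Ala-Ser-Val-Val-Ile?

Asp: 2 codons.
Ala: 4 codons.
Ser: 6 codons.
Val: 4 codons.
Val: 4 codons.
Ile: 3 codons.
2 × 4 × 6 × 4 × 4 × 3 = 2304.

2304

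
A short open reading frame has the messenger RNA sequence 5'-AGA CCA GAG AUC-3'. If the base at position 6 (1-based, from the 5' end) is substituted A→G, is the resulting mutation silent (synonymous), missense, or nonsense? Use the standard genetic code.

Position 6 falls in codon 2: CCA → Pro.
After the substitution the codon is CCG → Pro.
Both encode Pro, so the change is synonymous.

silent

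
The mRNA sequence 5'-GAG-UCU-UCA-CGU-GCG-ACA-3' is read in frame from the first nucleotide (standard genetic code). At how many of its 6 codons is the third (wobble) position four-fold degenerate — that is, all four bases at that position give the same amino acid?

Codon 1 GAG (Glu): third position 2-fold.
Codon 2 UCU (Ser): third position 4-fold.
Codon 3 UCA (Ser): third position 4-fold.
Codon 4 CGU (Arg): third position 4-fold.
Codon 5 GCG (Ala): third position 4-fold.
Codon 6 ACA (Thr): third position 4-fold.
Four-fold degenerate third positions: 5.

5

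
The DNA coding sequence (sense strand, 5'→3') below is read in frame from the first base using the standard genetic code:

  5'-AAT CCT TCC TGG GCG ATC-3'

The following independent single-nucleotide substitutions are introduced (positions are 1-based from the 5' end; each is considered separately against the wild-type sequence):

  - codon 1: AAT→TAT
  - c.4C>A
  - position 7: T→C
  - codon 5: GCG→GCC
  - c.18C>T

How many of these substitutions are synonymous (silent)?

2

Codon 1: AAT (Asn) → TAT (Tyr) — missense.
Codon 2: CCT (Pro) → ACT (Thr) — missense.
Codon 3: TCC (Ser) → CCC (Pro) — missense.
Codon 5: GCG (Ala) → GCC (Ala) — synonymous.
Codon 6: ATC (Ile) → ATT (Ile) — synonymous.
Synonymous: 2 of 5.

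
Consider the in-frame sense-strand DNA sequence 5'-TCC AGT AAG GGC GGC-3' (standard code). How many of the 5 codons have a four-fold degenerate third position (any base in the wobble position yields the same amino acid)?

Codon 1 TCC (Ser): third position 4-fold.
Codon 2 AGT (Ser): third position 2-fold.
Codon 3 AAG (Lys): third position 2-fold.
Codon 4 GGC (Gly): third position 4-fold.
Codon 5 GGC (Gly): third position 4-fold.
Four-fold degenerate third positions: 3.

3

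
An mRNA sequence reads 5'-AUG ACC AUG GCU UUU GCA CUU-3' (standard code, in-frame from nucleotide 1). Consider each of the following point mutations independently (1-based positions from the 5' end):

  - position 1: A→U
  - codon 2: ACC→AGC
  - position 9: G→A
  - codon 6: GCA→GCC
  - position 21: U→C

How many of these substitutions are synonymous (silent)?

2

Codon 1: AUG (Met) → UUG (Leu) — missense.
Codon 2: ACC (Thr) → AGC (Ser) — missense.
Codon 3: AUG (Met) → AUA (Ile) — missense.
Codon 6: GCA (Ala) → GCC (Ala) — synonymous.
Codon 7: CUU (Leu) → CUC (Leu) — synonymous.
Synonymous: 2 of 5.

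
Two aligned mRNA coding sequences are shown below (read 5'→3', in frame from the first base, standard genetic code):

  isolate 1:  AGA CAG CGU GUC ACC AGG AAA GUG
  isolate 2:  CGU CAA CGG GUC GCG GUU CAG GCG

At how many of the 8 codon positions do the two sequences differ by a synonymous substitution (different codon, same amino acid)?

Codon 1: AGA Arg / CGU Arg — synonymous.
Codon 2: CAG Gln / CAA Gln — synonymous.
Codon 3: CGU Arg / CGG Arg — synonymous.
Codon 4: GUC Val / GUC Val — identical.
Codon 5: ACC Thr / GCG Ala — nonsynonymous.
Codon 6: AGG Arg / GUU Val — nonsynonymous.
Codon 7: AAA Lys / CAG Gln — nonsynonymous.
Codon 8: GUG Val / GCG Ala — nonsynonymous.
Synonymous differences: 3.

3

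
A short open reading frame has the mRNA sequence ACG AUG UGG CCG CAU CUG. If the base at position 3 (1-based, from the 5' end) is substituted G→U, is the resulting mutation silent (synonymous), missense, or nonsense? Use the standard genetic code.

silent

Position 3 falls in codon 1: ACG → Thr.
After the substitution the codon is ACU → Thr.
Both encode Thr, so the change is synonymous.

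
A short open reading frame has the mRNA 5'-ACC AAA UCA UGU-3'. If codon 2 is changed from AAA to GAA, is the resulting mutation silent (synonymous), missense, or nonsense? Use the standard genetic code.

Position 4 falls in codon 2: AAA → Lys.
After the substitution the codon is GAA → Glu.
Lys ≠ Glu, so this is a missense mutation.

missense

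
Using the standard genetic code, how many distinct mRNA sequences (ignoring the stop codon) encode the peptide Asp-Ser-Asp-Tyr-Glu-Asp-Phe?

Asp: 2 codons.
Ser: 6 codons.
Asp: 2 codons.
Tyr: 2 codons.
Glu: 2 codons.
Asp: 2 codons.
Phe: 2 codons.
2 × 6 × 2 × 2 × 2 × 2 × 2 = 384.

384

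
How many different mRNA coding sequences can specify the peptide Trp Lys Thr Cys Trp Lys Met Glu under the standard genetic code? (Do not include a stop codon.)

Trp: 1 codon.
Lys: 2 codons.
Thr: 4 codons.
Cys: 2 codons.
Trp: 1 codon.
Lys: 2 codons.
Met: 1 codon.
Glu: 2 codons.
1 × 2 × 4 × 2 × 1 × 2 × 1 × 2 = 64.

64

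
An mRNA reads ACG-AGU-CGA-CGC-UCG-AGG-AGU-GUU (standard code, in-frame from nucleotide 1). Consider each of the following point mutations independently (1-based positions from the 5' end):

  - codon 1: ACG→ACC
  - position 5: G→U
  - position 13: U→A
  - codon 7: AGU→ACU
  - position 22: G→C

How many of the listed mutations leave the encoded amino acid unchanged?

1

Codon 1: ACG (Thr) → ACC (Thr) — synonymous.
Codon 2: AGU (Ser) → AUU (Ile) — missense.
Codon 5: UCG (Ser) → ACG (Thr) — missense.
Codon 7: AGU (Ser) → ACU (Thr) — missense.
Codon 8: GUU (Val) → CUU (Leu) — missense.
Synonymous: 1 of 5.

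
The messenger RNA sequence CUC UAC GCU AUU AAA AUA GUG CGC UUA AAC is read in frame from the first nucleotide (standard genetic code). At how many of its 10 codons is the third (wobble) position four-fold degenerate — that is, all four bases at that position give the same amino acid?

4

Codon 1 CUC (Leu): third position 4-fold.
Codon 2 UAC (Tyr): third position 2-fold.
Codon 3 GCU (Ala): third position 4-fold.
Codon 4 AUU (Ile): third position 3-fold.
Codon 5 AAA (Lys): third position 2-fold.
Codon 6 AUA (Ile): third position 3-fold.
Codon 7 GUG (Val): third position 4-fold.
Codon 8 CGC (Arg): third position 4-fold.
Codon 9 UUA (Leu): third position 2-fold.
Codon 10 AAC (Asn): third position 2-fold.
Four-fold degenerate third positions: 4.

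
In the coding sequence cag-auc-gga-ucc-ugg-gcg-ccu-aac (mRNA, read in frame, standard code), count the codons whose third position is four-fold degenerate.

4

Codon 1 CAG (Gln): third position 2-fold.
Codon 2 AUC (Ile): third position 3-fold.
Codon 3 GGA (Gly): third position 4-fold.
Codon 4 UCC (Ser): third position 4-fold.
Codon 5 UGG (Trp): third position 1-fold.
Codon 6 GCG (Ala): third position 4-fold.
Codon 7 CCU (Pro): third position 4-fold.
Codon 8 AAC (Asn): third position 2-fold.
Four-fold degenerate third positions: 4.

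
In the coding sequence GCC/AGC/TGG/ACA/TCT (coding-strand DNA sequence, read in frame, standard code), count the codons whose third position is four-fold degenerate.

3

Codon 1 GCC (Ala): third position 4-fold.
Codon 2 AGC (Ser): third position 2-fold.
Codon 3 TGG (Trp): third position 1-fold.
Codon 4 ACA (Thr): third position 4-fold.
Codon 5 TCT (Ser): third position 4-fold.
Four-fold degenerate third positions: 3.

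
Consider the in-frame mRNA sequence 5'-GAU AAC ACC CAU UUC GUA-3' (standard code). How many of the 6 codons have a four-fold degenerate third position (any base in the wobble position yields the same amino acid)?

Codon 1 GAU (Asp): third position 2-fold.
Codon 2 AAC (Asn): third position 2-fold.
Codon 3 ACC (Thr): third position 4-fold.
Codon 4 CAU (His): third position 2-fold.
Codon 5 UUC (Phe): third position 2-fold.
Codon 6 GUA (Val): third position 4-fold.
Four-fold degenerate third positions: 2.

2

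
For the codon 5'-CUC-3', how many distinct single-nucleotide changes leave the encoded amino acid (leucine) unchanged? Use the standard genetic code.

3

Position 1: none → 0 synonymous.
Position 2: none → 0 synonymous.
Position 3: CUU, CUA, CUG → 3 synonymous.
Total: 0 + 0 + 3 = 3.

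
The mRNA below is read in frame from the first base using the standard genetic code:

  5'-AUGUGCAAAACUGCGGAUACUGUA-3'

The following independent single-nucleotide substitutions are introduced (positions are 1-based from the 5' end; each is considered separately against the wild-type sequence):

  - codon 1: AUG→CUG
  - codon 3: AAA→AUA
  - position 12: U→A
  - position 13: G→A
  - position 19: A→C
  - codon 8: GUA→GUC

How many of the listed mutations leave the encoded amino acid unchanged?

2

Codon 1: AUG (Met) → CUG (Leu) — missense.
Codon 3: AAA (Lys) → AUA (Ile) — missense.
Codon 4: ACU (Thr) → ACA (Thr) — synonymous.
Codon 5: GCG (Ala) → ACG (Thr) — missense.
Codon 7: ACU (Thr) → CCU (Pro) — missense.
Codon 8: GUA (Val) → GUC (Val) — synonymous.
Synonymous: 2 of 6.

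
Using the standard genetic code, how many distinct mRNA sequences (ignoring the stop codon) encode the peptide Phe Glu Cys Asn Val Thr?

256

Phe: 2 codons.
Glu: 2 codons.
Cys: 2 codons.
Asn: 2 codons.
Val: 4 codons.
Thr: 4 codons.
2 × 2 × 2 × 2 × 4 × 4 = 256.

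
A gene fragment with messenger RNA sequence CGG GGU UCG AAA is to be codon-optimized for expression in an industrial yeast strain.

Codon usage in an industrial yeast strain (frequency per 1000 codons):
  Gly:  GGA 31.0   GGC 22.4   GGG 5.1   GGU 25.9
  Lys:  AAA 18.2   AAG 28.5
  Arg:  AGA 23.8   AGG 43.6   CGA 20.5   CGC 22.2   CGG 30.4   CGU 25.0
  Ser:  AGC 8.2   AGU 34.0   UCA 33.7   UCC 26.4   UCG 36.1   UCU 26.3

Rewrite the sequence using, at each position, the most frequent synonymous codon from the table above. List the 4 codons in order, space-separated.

AGG GGA UCG AAG

Codon 1 (Arg): best is AGG at 43.6.
Codon 2 (Gly): best is GGA at 31.0.
Codon 3 (Ser): best is UCG at 36.1.
Codon 4 (Lys): best is AAG at 28.5.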